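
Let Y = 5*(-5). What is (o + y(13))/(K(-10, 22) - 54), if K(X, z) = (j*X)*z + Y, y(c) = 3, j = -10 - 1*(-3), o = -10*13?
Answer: -127/1461 ≈ -0.086927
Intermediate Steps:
o = -130
Y = -25
j = -7 (j = -10 + 3 = -7)
K(X, z) = -25 - 7*X*z (K(X, z) = (-7*X)*z - 25 = -7*X*z - 25 = -25 - 7*X*z)
(o + y(13))/(K(-10, 22) - 54) = (-130 + 3)/((-25 - 7*(-10)*22) - 54) = -127/((-25 + 1540) - 54) = -127/(1515 - 54) = -127/1461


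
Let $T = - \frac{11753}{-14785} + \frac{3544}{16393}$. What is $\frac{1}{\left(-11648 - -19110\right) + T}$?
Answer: $\frac{242370505}{1808813773279} \approx 0.00013399$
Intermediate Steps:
$T = \frac{245064969}{242370505}$ ($T = \left(-11753\right) \left(- \frac{1}{14785}\right) + 3544 \cdot \frac{1}{16393} = \frac{11753}{14785} + \frac{3544}{16393} = \frac{245064969}{242370505} \approx 1.0111$)
$\frac{1}{\left(-11648 - -19110\right) + T} = \frac{1}{\left(-11648 - -19110\right) + \frac{245064969}{242370505}} = \frac{1}{\left(-11648 + 19110\right) + \frac{245064969}{242370505}} = \frac{1}{7462 + \frac{245064969}{242370505}} = \frac{1}{\frac{1808813773279}{242370505}} = \frac{242370505}{1808813773279}$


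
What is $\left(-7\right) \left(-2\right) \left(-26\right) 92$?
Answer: $-33488$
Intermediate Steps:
$\left(-7\right) \left(-2\right) \left(-26\right) 92 = 14 \left(-26\right) 92 = \left(-364\right) 92 = -33488$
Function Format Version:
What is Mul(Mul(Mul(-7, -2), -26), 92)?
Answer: -33488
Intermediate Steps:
Mul(Mul(Mul(-7, -2), -26), 92) = Mul(Mul(14, -26), 92) = Mul(-364, 92) = -33488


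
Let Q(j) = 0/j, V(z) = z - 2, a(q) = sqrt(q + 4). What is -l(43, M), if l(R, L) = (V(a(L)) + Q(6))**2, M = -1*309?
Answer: 301 + 4*I*sqrt(305) ≈ 301.0 + 69.857*I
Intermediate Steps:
a(q) = sqrt(4 + q)
V(z) = -2 + z
Q(j) = 0
M = -309
l(R, L) = (-2 + sqrt(4 + L))**2 (l(R, L) = ((-2 + sqrt(4 + L)) + 0)**2 = (-2 + sqrt(4 + L))**2)
-l(43, M) = -(-2 + sqrt(4 - 309))**2 = -(-2 + sqrt(-305))**2 = -(-2 + I*sqrt(305))**2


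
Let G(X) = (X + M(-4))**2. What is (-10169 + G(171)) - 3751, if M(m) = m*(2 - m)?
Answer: 7689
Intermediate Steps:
G(X) = (-24 + X)**2 (G(X) = (X - 4*(2 - 1*(-4)))**2 = (X - 4*(2 + 4))**2 = (X - 4*6)**2 = (X - 24)**2 = (-24 + X)**2)
(-10169 + G(171)) - 3751 = (-10169 + (-24 + 171)**2) - 3751 = (-10169 + 147**2) - 3751 = (-10169 + 21609) - 3751 = 11440 - 3751 = 7689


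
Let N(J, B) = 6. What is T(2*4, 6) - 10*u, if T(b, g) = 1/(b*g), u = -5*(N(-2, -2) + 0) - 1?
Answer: 14881/48 ≈ 310.02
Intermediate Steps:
u = -31 (u = -5*(6 + 0) - 1 = -5*6 - 1 = -30 - 1 = -31)
T(b, g) = 1/(b*g)
T(2*4, 6) - 10*u = 1/((2*4)*6) - 10*(-31) = (⅙)/8 + 310 = (⅛)*(⅙) + 310 = 1/48 + 310 = 14881/48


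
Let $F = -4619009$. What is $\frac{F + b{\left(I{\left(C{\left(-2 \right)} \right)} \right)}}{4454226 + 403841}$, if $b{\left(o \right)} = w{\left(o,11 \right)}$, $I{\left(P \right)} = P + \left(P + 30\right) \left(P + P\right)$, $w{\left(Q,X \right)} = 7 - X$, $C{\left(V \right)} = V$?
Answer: $- \frac{4619013}{4858067} \approx -0.95079$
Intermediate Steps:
$I{\left(P \right)} = P + 2 P \left(30 + P\right)$ ($I{\left(P \right)} = P + \left(30 + P\right) 2 P = P + 2 P \left(30 + P\right)$)
$b{\left(o \right)} = -4$ ($b{\left(o \right)} = 7 - 11 = -4$)
$\frac{F + b{\left(I{\left(C{\left(-2 \right)} \right)} \right)}}{4454226 + 403841} = \frac{-4619009 - 4}{4454226 + 403841} = - \frac{4619013}{4858067}$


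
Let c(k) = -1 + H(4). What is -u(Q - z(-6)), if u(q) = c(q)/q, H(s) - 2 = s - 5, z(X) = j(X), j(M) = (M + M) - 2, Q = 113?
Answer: 0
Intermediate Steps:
j(M) = -2 + 2*M (j(M) = 2*M - 2 = -2 + 2*M)
z(X) = -2 + 2*X
H(s) = -3 + s (H(s) = 2 + (s - 5) = 2 + (-5 + s) = -3 + s)
c(k) = 0 (c(k) = -1 + (-3 + 4) = -1 + 1 = 0)
u(q) = 0 (u(q) = 0/q = 0)
-u(Q - z(-6)) = -1*0 = 0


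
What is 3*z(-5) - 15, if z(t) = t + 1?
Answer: -27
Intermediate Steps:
z(t) = 1 + t
3*z(-5) - 15 = 3*(1 - 5) - 15 = 3*(-4) - 15 = -12 - 15 = -27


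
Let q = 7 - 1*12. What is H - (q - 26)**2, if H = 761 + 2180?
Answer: 1980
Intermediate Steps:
q = -5 (q = 7 - 12 = -5)
H = 2941
H - (q - 26)**2 = 2941 - (-5 - 26)**2 = 2941 - 1*(-31)**2 = 2941 - 1*961 = 2941 - 961 = 1980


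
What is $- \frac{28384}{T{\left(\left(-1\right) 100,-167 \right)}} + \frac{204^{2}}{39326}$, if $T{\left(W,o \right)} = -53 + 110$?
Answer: $- \frac{556928536}{1120791} \approx -496.91$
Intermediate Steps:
$T{\left(W,o \right)} = 57$
$- \frac{28384}{T{\left(\left(-1\right) 100,-167 \right)}} + \frac{204^{2}}{39326} = - \frac{28384}{57} + \frac{204^{2}}{39326} = \left(-28384\right) \frac{1}{57} + 41616 \cdot \frac{1}{39326} = - \frac{28384}{57} + \frac{20808}{19663} = - \frac{556928536}{1120791}$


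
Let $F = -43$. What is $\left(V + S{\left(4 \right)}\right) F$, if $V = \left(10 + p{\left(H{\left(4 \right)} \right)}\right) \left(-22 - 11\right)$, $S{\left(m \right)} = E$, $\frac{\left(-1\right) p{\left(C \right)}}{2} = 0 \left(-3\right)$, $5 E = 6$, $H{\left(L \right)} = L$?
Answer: $\frac{70692}{5} \approx 14138.0$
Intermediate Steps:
$E = \frac{6}{5}$ ($E = \frac{1}{5} \cdot 6 = \frac{6}{5} \approx 1.2$)
$p{\left(C \right)} = 0$ ($p{\left(C \right)} = - 2 \cdot 0 \left(-3\right) = \left(-2\right) 0 = 0$)
$S{\left(m \right)} = \frac{6}{5}$
$V = -330$ ($V = \left(10 + 0\right) \left(-22 - 11\right) = 10 \left(-33\right) = -330$)
$\left(V + S{\left(4 \right)}\right) F = \left(-330 + \frac{6}{5}\right) \left(-43\right) = \left(- \frac{1644}{5}\right) \left(-43\right) = \frac{70692}{5}$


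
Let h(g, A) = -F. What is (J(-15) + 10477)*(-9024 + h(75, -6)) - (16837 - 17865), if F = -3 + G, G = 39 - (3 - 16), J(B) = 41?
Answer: -95428786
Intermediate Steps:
G = 52 (G = 39 - 1*(-13) = 39 + 13 = 52)
F = 49 (F = -3 + 52 = 49)
h(g, A) = -49 (h(g, A) = -1*49 = -49)
(J(-15) + 10477)*(-9024 + h(75, -6)) - (16837 - 17865) = (41 + 10477)*(-9024 - 49) - (16837 - 17865) = 10518*(-9073) - 1*(-1028) = -95429814 + 1028 = -95428786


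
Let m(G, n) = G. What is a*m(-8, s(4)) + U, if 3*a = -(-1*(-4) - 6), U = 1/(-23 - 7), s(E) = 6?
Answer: -161/30 ≈ -5.3667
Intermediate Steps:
U = -1/30 (U = 1/(-30) = -1/30 ≈ -0.033333)
a = 2/3 (a = (-(-1*(-4) - 6))/3 = (-(4 - 6))/3 = (-1*(-2))/3 = (1/3)*2 = 2/3 ≈ 0.66667)
a*m(-8, s(4)) + U = (2/3)*(-8) - 1/30 = -16/3 - 1/30 = -161/30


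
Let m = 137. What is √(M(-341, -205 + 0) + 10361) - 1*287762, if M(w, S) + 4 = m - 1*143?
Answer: -287762 + √10351 ≈ -2.8766e+5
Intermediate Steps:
M(w, S) = -10 (M(w, S) = -4 + (137 - 1*143) = -4 + (137 - 143) = -4 - 6 = -10)
√(M(-341, -205 + 0) + 10361) - 1*287762 = √(-10 + 10361) - 1*287762 = √10351 - 287762 = -287762 + √10351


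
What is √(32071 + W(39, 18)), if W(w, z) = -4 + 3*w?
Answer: 6*√894 ≈ 179.40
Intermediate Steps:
√(32071 + W(39, 18)) = √(32071 + (-4 + 3*39)) = √(32071 + (-4 + 117)) = √(32071 + 113) = √32184 = 6*√894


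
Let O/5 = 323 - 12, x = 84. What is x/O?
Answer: 84/1555 ≈ 0.054019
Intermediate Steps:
O = 1555 (O = 5*(323 - 12) = 5*311 = 1555)
x/O = 84/1555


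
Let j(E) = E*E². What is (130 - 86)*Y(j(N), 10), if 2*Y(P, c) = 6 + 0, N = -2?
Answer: 132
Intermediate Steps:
j(E) = E³
Y(P, c) = 3 (Y(P, c) = (6 + 0)/2 = (½)*6 = 3)
(130 - 86)*Y(j(N), 10) = (130 - 86)*3 = 44*3 = 132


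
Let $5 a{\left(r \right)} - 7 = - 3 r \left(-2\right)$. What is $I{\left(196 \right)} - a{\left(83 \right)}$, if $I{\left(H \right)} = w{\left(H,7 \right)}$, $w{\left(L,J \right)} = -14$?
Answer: $-115$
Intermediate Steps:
$I{\left(H \right)} = -14$
$a{\left(r \right)} = \frac{7}{5} + \frac{6 r}{5}$ ($a{\left(r \right)} = \frac{7}{5} + \frac{- 3 r \left(-2\right)}{5} = \frac{7}{5} + \frac{6 r}{5}$)
$I{\left(196 \right)} - a{\left(83 \right)} = -14 - \left(\frac{7}{5} + \frac{6}{5} \cdot 83\right) = -14 - \left(\frac{7}{5} + \frac{498}{5}\right) = -14 - 101 = -115$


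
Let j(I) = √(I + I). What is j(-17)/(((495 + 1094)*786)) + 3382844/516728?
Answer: 845711/129182 + I*√34/1248954 ≈ 6.5467 + 4.6687e-6*I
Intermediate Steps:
j(I) = √2*√I (j(I) = √(2*I) = √2*√I)
j(-17)/(((495 + 1094)*786)) + 3382844/516728 = (√2*√(-17))/(((495 + 1094)*786)) + 3382844/516728 = (√2*(I*√17))/((1589*786)) + 3382844*(1/516728) = (I*√34)/1248954 + 845711/129182 = (I*√34)*(1/1248954) + 845711/129182 = I*√34/1248954 + 845711/129182 = 845711/129182 + I*√34/1248954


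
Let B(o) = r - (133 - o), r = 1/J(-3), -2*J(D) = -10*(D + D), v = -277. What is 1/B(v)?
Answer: -30/12301 ≈ -0.0024388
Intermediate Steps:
J(D) = 10*D (J(D) = -(-5)*(D + D) = -(-5)*2*D = -(-10)*D = 10*D)
r = -1/30 (r = 1/(10*(-3)) = 1/(-30) = -1/30 ≈ -0.033333)
B(o) = -3991/30 + o (B(o) = -1/30 - (133 - o) = -1/30 + (-133 + o) = -3991/30 + o)
1/B(v) = 1/(-3991/30 - 277) = 1/(-12301/30) = -30/12301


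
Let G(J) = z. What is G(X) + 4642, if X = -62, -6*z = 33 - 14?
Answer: 27833/6 ≈ 4638.8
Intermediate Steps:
z = -19/6 (z = -(33 - 14)/6 = -⅙*19 = -19/6 ≈ -3.1667)
G(J) = -19/6
G(X) + 4642 = -19/6 + 4642 = 27833/6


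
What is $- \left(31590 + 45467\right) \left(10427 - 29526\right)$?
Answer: $1471711643$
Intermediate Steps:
$- \left(31590 + 45467\right) \left(10427 - 29526\right) = - 77057 \left(-19099\right) = \left(-1\right) \left(-1471711643\right) = 1471711643$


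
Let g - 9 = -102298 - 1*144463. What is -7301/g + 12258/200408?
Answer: 560983103/6181384352 ≈ 0.090754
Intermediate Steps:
g = -246752 (g = 9 + (-102298 - 1*144463) = 9 + (-102298 - 144463) = 9 - 246761 = -246752)
-7301/g + 12258/200408 = -7301/(-246752) + 12258/200408 = -7301*(-1/246752) + 12258*(1/200408) = 7301/246752 + 6129/100204 = 560983103/6181384352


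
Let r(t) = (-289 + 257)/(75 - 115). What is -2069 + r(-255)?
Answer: -10341/5 ≈ -2068.2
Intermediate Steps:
r(t) = ⅘ (r(t) = -32/(-40) = -32*(-1/40) = ⅘)
-2069 + r(-255) = -2069 + ⅘ = -10341/5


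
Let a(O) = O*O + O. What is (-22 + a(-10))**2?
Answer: 4624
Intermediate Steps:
a(O) = O + O**2 (a(O) = O**2 + O = O + O**2)
(-22 + a(-10))**2 = (-22 - 10*(1 - 10))**2 = (-22 - 10*(-9))**2 = (-22 + 90)**2 = 68**2 = 4624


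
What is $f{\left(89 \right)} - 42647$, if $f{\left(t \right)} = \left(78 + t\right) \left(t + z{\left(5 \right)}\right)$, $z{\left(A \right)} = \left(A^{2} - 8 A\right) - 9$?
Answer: $-31792$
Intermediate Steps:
$z{\left(A \right)} = -9 + A^{2} - 8 A$
$f{\left(t \right)} = \left(-24 + t\right) \left(78 + t\right)$ ($f{\left(t \right)} = \left(78 + t\right) \left(t - \left(49 - 25\right)\right) = \left(78 + t\right) \left(t - 24\right) = \left(78 + t\right) \left(-24 + t\right) = \left(-24 + t\right) \left(78 + t\right)$)
$f{\left(89 \right)} - 42647 = \left(-1872 + 89^{2} + 54 \cdot 89\right) - 42647 = \left(-1872 + 7921 + 4806\right) - 42647 = 10855 - 42647 = -31792$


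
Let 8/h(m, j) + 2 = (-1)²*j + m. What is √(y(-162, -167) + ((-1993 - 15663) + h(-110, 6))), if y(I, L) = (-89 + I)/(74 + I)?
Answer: I*√96002182078/2332 ≈ 132.87*I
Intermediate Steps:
h(m, j) = 8/(-2 + j + m) (h(m, j) = 8/(-2 + ((-1)²*j + m)) = 8/(-2 + (1*j + m)) = 8/(-2 + (j + m)) = 8/(-2 + j + m))
y(I, L) = (-89 + I)/(74 + I)
√(y(-162, -167) + ((-1993 - 15663) + h(-110, 6))) = √((-89 - 162)/(74 - 162) + ((-1993 - 15663) + 8/(-2 + 6 - 110))) = √(-251/(-88) + (-17656 + 8/(-106))) = √(-1/88*(-251) + (-17656 + 8*(-1/106))) = √(251/88 + (-17656 - 4/53)) = √(251/88 - 935772/53) = √(-82334633/4664) = I*√96002182078/2332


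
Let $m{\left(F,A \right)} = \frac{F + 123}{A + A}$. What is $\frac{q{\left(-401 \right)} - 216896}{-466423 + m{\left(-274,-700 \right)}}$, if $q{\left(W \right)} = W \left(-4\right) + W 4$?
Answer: $\frac{303654400}{652992049} \approx 0.46502$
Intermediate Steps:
$m{\left(F,A \right)} = \frac{123 + F}{2 A}$
$q{\left(W \right)} = 0$ ($q{\left(W \right)} = - 4 W + 4 W = 0$)
$\frac{q{\left(-401 \right)} - 216896}{-466423 + m{\left(-274,-700 \right)}} = \frac{0 - 216896}{-466423 + \frac{123 - 274}{2 \left(-700\right)}} = - \frac{216896}{-466423 + \frac{1}{2} \left(- \frac{1}{700}\right) \left(-151\right)} = - \frac{216896}{-466423 + \frac{151}{1400}} = - \frac{216896}{- \frac{652992049}{1400}} = \left(-216896\right) \left(- \frac{1400}{652992049}\right) = \frac{303654400}{652992049}$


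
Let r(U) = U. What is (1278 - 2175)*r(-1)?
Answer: 897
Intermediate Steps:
(1278 - 2175)*r(-1) = (1278 - 2175)*(-1) = -897*(-1) = 897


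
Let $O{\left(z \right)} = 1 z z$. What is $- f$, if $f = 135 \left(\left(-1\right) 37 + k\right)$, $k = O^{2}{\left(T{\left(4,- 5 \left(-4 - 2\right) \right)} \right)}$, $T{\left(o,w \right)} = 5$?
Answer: $-79380$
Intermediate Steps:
$O{\left(z \right)} = z^{2}$ ($O{\left(z \right)} = z z = z^{2}$)
$k = 625$ ($k = \left(5^{2}\right)^{2} = 25^{2} = 625$)
$f = 79380$ ($f = 135 \left(\left(-1\right) 37 + 625\right) = 135 \left(-37 + 625\right) = 135 \cdot 588 = 79380$)
$- f = \left(-1\right) 79380 = -79380$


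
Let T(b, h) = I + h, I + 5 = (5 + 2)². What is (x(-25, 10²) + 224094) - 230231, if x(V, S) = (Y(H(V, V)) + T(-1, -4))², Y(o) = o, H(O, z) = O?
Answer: -5912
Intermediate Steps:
I = 44 (I = -5 + (5 + 2)² = -5 + 7² = -5 + 49 = 44)
T(b, h) = 44 + h
x(V, S) = (40 + V)² (x(V, S) = (V + (44 - 4))² = (V + 40)² = (40 + V)²)
(x(-25, 10²) + 224094) - 230231 = ((40 - 25)² + 224094) - 230231 = (15² + 224094) - 230231 = (225 + 224094) - 230231 = 224319 - 230231 = -5912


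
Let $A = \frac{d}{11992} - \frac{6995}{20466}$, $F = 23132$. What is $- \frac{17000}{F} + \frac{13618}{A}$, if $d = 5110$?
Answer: $\frac{4832024681558542}{29923005815} \approx 1.6148 \cdot 10^{5}$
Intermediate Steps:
$A = \frac{5174305}{61357068}$ ($A = \frac{5110}{11992} - \frac{6995}{20466} = 5110 \cdot \frac{1}{11992} - \frac{6995}{20466} = \frac{2555}{5996} - \frac{6995}{20466} = \frac{5174305}{61357068} \approx 0.084331$)
$- \frac{17000}{F} + \frac{13618}{A} = - \frac{17000}{23132} + \frac{13618}{\frac{5174305}{61357068}} = \left(-17000\right) \frac{1}{23132} + 13618 \cdot \frac{61357068}{5174305} = - \frac{4250}{5783} + \frac{835560552024}{5174305} = \frac{4832024681558542}{29923005815}$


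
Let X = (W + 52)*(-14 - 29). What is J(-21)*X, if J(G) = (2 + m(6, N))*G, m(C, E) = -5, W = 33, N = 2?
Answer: -230265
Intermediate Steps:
J(G) = -3*G (J(G) = (2 - 5)*G = -3*G)
X = -3655 (X = (33 + 52)*(-14 - 29) = 85*(-43) = -3655)
J(-21)*X = -3*(-21)*(-3655) = 63*(-3655) = -230265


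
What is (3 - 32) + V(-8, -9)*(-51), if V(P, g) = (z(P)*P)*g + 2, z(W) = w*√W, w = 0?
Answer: -131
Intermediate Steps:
z(W) = 0 (z(W) = 0*√W = 0)
V(P, g) = 2 (V(P, g) = (0*P)*g + 2 = 0*g + 2 = 0 + 2 = 2)
(3 - 32) + V(-8, -9)*(-51) = (3 - 32) + 2*(-51) = -29 - 102 = -131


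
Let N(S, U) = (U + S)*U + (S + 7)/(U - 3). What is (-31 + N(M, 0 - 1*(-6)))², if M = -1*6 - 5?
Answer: 34969/9 ≈ 3885.4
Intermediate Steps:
M = -11 (M = -6 - 5 = -11)
N(S, U) = U*(S + U) + (7 + S)/(-3 + U) (N(S, U) = (S + U)*U + (7 + S)/(-3 + U) = U*(S + U) + (7 + S)/(-3 + U))
(-31 + N(M, 0 - 1*(-6)))² = (-31 + (7 - 11 + (0 - 1*(-6))³ - 3*(0 - 1*(-6))² - 11*(0 - 1*(-6))² - 3*(-11)*(0 - 1*(-6)))/(-3 + (0 - 1*(-6))))² = (-31 + (7 - 11 + (0 + 6)³ - 3*(0 + 6)² - 11*(0 + 6)² - 3*(-11)*(0 + 6))/(-3 + (0 + 6)))² = (-31 + (7 - 11 + 6³ - 3*6² - 11*6² - 3*(-11)*6)/(-3 + 6))² = (-31 + (7 - 11 + 216 - 3*36 - 11*36 + 198)/3)² = (-31 + (7 - 11 + 216 - 108 - 396 + 198)/3)² = (-31 + (⅓)*(-94))² = (-31 - 94/3)² = (-187/3)² = 34969/9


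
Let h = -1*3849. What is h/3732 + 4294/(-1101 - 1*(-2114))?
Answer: 4042057/1260172 ≈ 3.2075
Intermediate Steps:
h = -3849
h/3732 + 4294/(-1101 - 1*(-2114)) = -3849/3732 + 4294/(-1101 - 1*(-2114)) = -3849*1/3732 + 4294/(-1101 + 2114) = -1283/1244 + 4294/1013 = 4042057/1260172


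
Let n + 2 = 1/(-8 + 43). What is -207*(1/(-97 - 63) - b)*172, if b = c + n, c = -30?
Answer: -318664701/280 ≈ -1.1381e+6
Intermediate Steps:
n = -69/35 (n = -2 + 1/(-8 + 43) = -2 + 1/35 = -69/35 ≈ -1.9714)
b = -1119/35 (b = -30 - 69/35 = -1119/35 ≈ -31.971)
-207*(1/(-97 - 63) - b)*172 = -207*(1/(-97 - 63) - 1*(-1119/35))*172 = -207*(1/(-160) + 1119/35)*172 = -207*(-1/160 + 1119/35)*172 = -207*35801/1120*172 = -7410807/1120*172 = -318664701/280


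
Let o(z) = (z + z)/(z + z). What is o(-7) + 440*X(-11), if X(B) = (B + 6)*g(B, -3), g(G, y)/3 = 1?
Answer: -6599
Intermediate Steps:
g(G, y) = 3 (g(G, y) = 3*1 = 3)
X(B) = 18 + 3*B (X(B) = (B + 6)*3 = (6 + B)*3 = 18 + 3*B)
o(z) = 1 (o(z) = (2*z)/((2*z)) = (2*z)*(1/(2*z)) = 1)
o(-7) + 440*X(-11) = 1 + 440*(18 + 3*(-11)) = 1 + 440*(18 - 33) = 1 + 440*(-15) = 1 - 6600 = -6599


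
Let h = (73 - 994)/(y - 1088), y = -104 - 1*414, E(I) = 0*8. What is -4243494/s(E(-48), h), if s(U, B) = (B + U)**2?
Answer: -3648324163528/282747 ≈ -1.2903e+7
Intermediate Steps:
E(I) = 0
y = -518 (y = -104 - 414 = -518)
h = 921/1606 (h = (73 - 994)/(-518 - 1088) = -921/(-1606) = -921*(-1/1606) = 921/1606 ≈ 0.57347)
-4243494/s(E(-48), h) = -4243494/(921/1606 + 0)**2 = -4243494/((921/1606)**2) = -4243494/848241/2579236 = -4243494*2579236/848241 = -3648324163528/282747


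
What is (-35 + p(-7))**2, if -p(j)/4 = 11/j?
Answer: 40401/49 ≈ 824.51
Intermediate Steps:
p(j) = -44/j
(-35 + p(-7))**2 = (-35 - 44/(-7))**2 = (-35 - 44*(-1/7))**2 = (-35 + 44/7)**2 = (-201/7)**2 = 40401/49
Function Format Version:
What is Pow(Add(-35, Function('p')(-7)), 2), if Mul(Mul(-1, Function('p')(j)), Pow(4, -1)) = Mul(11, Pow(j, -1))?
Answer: Rational(40401, 49) ≈ 824.51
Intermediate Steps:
Function('p')(j) = Mul(-44, Pow(j, -1)) (Function('p')(j) = Mul(-4, Mul(11, Pow(j, -1))) = Mul(-44, Pow(j, -1)))
Pow(Add(-35, Function('p')(-7)), 2) = Pow(Add(-35, Mul(-44, Pow(-7, -1))), 2) = Pow(Add(-35, Mul(-44, Rational(-1, 7))), 2) = Pow(Add(-35, Rational(44, 7)), 2) = Pow(Rational(-201, 7), 2) = Rational(40401, 49)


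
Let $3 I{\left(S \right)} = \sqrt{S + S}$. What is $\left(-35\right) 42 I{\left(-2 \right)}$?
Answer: $- 980 i \approx - 980.0 i$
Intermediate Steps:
$I{\left(S \right)} = \frac{\sqrt{2} \sqrt{S}}{3}$ ($I{\left(S \right)} = \frac{\sqrt{S + S}}{3} = \frac{\sqrt{2 S}}{3} = \frac{\sqrt{2} \sqrt{S}}{3}$)
$\left(-35\right) 42 I{\left(-2 \right)} = \left(-35\right) 42 \frac{\sqrt{2} \sqrt{-2}}{3} = - 1470 \frac{\sqrt{2} i \sqrt{2}}{3} = - 1470 \frac{2 i}{3} = - 980 i$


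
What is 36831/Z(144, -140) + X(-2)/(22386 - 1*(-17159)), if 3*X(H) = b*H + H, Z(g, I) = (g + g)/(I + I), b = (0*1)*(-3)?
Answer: -5664096261/158180 ≈ -35808.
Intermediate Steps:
b = 0 (b = 0*(-3) = 0)
Z(g, I) = g/I (Z(g, I) = (2*g)/((2*I)) = (2*g)*(1/(2*I)) = g/I)
X(H) = H/3 (X(H) = (0*H + H)/3 = (0 + H)/3 = H/3)
36831/Z(144, -140) + X(-2)/(22386 - 1*(-17159)) = 36831/((144/(-140))) + ((⅓)*(-2))/(22386 - 1*(-17159)) = 36831/((144*(-1/140))) - 2/(3*(22386 + 17159)) = 36831/(-36/35) - ⅔/39545 = 36831*(-35/36) - ⅔*1/39545 = -429695/12 - 2/118635 = -5664096261/158180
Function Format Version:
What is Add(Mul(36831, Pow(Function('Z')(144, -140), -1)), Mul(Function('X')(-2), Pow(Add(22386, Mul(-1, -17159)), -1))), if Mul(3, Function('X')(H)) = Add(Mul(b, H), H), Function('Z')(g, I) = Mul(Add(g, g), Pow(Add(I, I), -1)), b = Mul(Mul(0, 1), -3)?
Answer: Rational(-5664096261, 158180) ≈ -35808.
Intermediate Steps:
b = 0 (b = Mul(0, -3) = 0)
Function('Z')(g, I) = Mul(g, Pow(I, -1)) (Function('Z')(g, I) = Mul(Mul(2, g), Pow(Mul(2, I), -1)) = Mul(Mul(2, g), Mul(Rational(1, 2), Pow(I, -1))) = Mul(g, Pow(I, -1)))
Function('X')(H) = Mul(Rational(1, 3), H) (Function('X')(H) = Mul(Rational(1, 3), Add(Mul(0, H), H)) = Mul(Rational(1, 3), Add(0, H)) = Mul(Rational(1, 3), H))
Add(Mul(36831, Pow(Function('Z')(144, -140), -1)), Mul(Function('X')(-2), Pow(Add(22386, Mul(-1, -17159)), -1))) = Add(Mul(36831, Pow(Mul(144, Pow(-140, -1)), -1)), Mul(Mul(Rational(1, 3), -2), Pow(Add(22386, Mul(-1, -17159)), -1))) = Add(Mul(36831, Pow(Mul(144, Rational(-1, 140)), -1)), Mul(Rational(-2, 3), Pow(Add(22386, 17159), -1))) = Add(Mul(36831, Pow(Rational(-36, 35), -1)), Mul(Rational(-2, 3), Pow(39545, -1))) = Add(Mul(36831, Rational(-35, 36)), Mul(Rational(-2, 3), Rational(1, 39545))) = Add(Rational(-429695, 12), Rational(-2, 118635)) = Rational(-5664096261, 158180)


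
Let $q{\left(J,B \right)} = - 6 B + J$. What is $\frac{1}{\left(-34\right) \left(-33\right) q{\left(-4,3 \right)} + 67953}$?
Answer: $\frac{1}{43269} \approx 2.3111 \cdot 10^{-5}$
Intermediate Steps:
$q{\left(J,B \right)} = J - 6 B$
$\frac{1}{\left(-34\right) \left(-33\right) q{\left(-4,3 \right)} + 67953} = \frac{1}{\left(-34\right) \left(-33\right) \left(-4 - 18\right) + 67953} = \frac{1}{1122 \left(-4 - 18\right) + 67953} = \frac{1}{1122 \left(-22\right) + 67953} = \frac{1}{-24684 + 67953} = \frac{1}{43269}$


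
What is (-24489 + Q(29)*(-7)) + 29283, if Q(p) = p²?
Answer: -1093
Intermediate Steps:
(-24489 + Q(29)*(-7)) + 29283 = (-24489 + 29²*(-7)) + 29283 = (-24489 + 841*(-7)) + 29283 = (-24489 - 5887) + 29283 = -30376 + 29283 = -1093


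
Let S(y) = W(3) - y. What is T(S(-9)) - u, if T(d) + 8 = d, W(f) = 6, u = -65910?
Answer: 65917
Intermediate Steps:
S(y) = 6 - y
T(d) = -8 + d
T(S(-9)) - u = (-8 + (6 - 1*(-9))) - 1*(-65910) = (-8 + (6 + 9)) + 65910 = (-8 + 15) + 65910 = 7 + 65910 = 65917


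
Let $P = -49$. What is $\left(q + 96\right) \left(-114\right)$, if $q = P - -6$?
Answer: $-6042$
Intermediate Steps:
$q = -43$ ($q = -49 - -6 = -49 + 6 = -43$)
$\left(q + 96\right) \left(-114\right) = \left(-43 + 96\right) \left(-114\right) = 53 \left(-114\right) = -6042$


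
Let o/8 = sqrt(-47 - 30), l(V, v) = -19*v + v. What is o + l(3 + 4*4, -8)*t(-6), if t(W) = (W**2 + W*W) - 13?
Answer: 8496 + 8*I*sqrt(77) ≈ 8496.0 + 70.2*I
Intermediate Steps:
l(V, v) = -18*v
o = 8*I*sqrt(77) (o = 8*sqrt(-47 - 30) = 8*sqrt(-77) = 8*(I*sqrt(77)) = 8*I*sqrt(77) ≈ 70.2*I)
t(W) = -13 + 2*W**2 (t(W) = (W**2 + W**2) - 13 = 2*W**2 - 13 = -13 + 2*W**2)
o + l(3 + 4*4, -8)*t(-6) = 8*I*sqrt(77) + (-18*(-8))*(-13 + 2*(-6)**2) = 8*I*sqrt(77) + 144*(-13 + 2*36) = 8*I*sqrt(77) + 144*(-13 + 72) = 8*I*sqrt(77) + 144*59 = 8*I*sqrt(77) + 8496 = 8496 + 8*I*sqrt(77)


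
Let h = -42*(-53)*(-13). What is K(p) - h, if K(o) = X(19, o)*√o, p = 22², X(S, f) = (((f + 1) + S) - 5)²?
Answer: 5506960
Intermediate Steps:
h = -28938 (h = 2226*(-13) = -28938)
X(S, f) = (-4 + S + f)² (X(S, f) = (((1 + f) + S) - 5)² = ((1 + S + f) - 5)² = (-4 + S + f)²)
p = 484
K(o) = √o*(15 + o)² (K(o) = (-4 + 19 + o)²*√o = (15 + o)²*√o = √o*(15 + o)²)
K(p) - h = √484*(15 + 484)² - 1*(-28938) = 22*499² + 28938 = 22*249001 + 28938 = 5478022 + 28938 = 5506960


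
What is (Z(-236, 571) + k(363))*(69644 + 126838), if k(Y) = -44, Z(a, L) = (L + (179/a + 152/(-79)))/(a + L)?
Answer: -25956927462609/3122870 ≈ -8.3119e+6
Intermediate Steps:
Z(a, L) = (-152/79 + L + 179/a)/(L + a) (Z(a, L) = (L + (179/a + 152*(-1/79)))/(L + a) = (L + (179/a - 152/79))/(L + a) = (L + (-152/79 + 179/a))/(L + a) = (-152/79 + L + 179/a)/(L + a))
(Z(-236, 571) + k(363))*(69644 + 126838) = ((179 - 152/79*(-236) + 571*(-236))/((-236)*(571 - 236)) - 44)*(69644 + 126838) = (-1/236*(179 + 35872/79 - 134756)/335 - 44)*196482 = (-1/236*1/335*(-10595711/79) - 44)*196482 = (10595711/6245740 - 44)*196482 = -264216849/6245740*196482 = -25956927462609/3122870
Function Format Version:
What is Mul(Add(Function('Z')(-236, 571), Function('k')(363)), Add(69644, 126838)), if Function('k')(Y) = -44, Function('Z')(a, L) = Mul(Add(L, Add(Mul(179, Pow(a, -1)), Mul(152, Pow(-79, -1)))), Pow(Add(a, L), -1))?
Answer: Rational(-25956927462609, 3122870) ≈ -8.3119e+6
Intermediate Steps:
Function('Z')(a, L) = Mul(Pow(Add(L, a), -1), Add(Rational(-152, 79), L, Mul(179, Pow(a, -1)))) (Function('Z')(a, L) = Mul(Add(L, Add(Mul(179, Pow(a, -1)), Mul(152, Rational(-1, 79)))), Pow(Add(L, a), -1)) = Mul(Add(L, Add(Mul(179, Pow(a, -1)), Rational(-152, 79))), Pow(Add(L, a), -1)) = Mul(Add(L, Add(Rational(-152, 79), Mul(179, Pow(a, -1)))), Pow(Add(L, a), -1)) = Mul(Add(Rational(-152, 79), L, Mul(179, Pow(a, -1))), Pow(Add(L, a), -1)) = Mul(Pow(Add(L, a), -1), Add(Rational(-152, 79), L, Mul(179, Pow(a, -1)))))
Mul(Add(Function('Z')(-236, 571), Function('k')(363)), Add(69644, 126838)) = Mul(Add(Mul(Pow(-236, -1), Pow(Add(571, -236), -1), Add(179, Mul(Rational(-152, 79), -236), Mul(571, -236))), -44), Add(69644, 126838)) = Mul(Add(Mul(Rational(-1, 236), Pow(335, -1), Add(179, Rational(35872, 79), -134756)), -44), 196482) = Mul(Add(Mul(Rational(-1, 236), Rational(1, 335), Rational(-10595711, 79)), -44), 196482) = Mul(Add(Rational(10595711, 6245740), -44), 196482) = Mul(Rational(-264216849, 6245740), 196482) = Rational(-25956927462609, 3122870)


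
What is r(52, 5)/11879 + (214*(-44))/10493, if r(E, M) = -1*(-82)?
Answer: -15856034/17806621 ≈ -0.89046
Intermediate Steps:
r(E, M) = 82
r(52, 5)/11879 + (214*(-44))/10493 = 82/11879 + (214*(-44))/10493 = 82*(1/11879) - 9416*1/10493 = 82/11879 - 9416/10493 = -15856034/17806621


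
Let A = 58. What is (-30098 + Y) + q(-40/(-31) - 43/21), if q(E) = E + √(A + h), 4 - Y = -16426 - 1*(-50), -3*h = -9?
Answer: -8930911/651 + √61 ≈ -13711.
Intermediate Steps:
h = 3 (h = -⅓*(-9) = 3)
Y = 16380 (Y = 4 - (-16426 - 1*(-50)) = 4 - (-16426 + 50) = 4 - 1*(-16376) = 4 + 16376 = 16380)
q(E) = E + √61 (q(E) = E + √(58 + 3) = E + √61)
(-30098 + Y) + q(-40/(-31) - 43/21) = (-30098 + 16380) + ((-40/(-31) - 43/21) + √61) = -13718 + ((-40*(-1/31) - 43*1/21) + √61) = -13718 + ((40/31 - 43/21) + √61) = -13718 + (-493/651 + √61) = -8930911/651 + √61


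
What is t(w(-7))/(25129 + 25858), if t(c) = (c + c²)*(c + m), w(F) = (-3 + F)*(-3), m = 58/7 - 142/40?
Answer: 452259/713818 ≈ 0.63358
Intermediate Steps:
m = 663/140 (m = 58*(⅐) - 142*1/40 = 58/7 - 71/20 = 663/140 ≈ 4.7357)
w(F) = 9 - 3*F
t(c) = (663/140 + c)*(c + c²) (t(c) = (c + c²)*(c + 663/140) = (c + c²)*(663/140 + c) = (663/140 + c)*(c + c²))
t(w(-7))/(25129 + 25858) = ((9 - 3*(-7))*(663 + 140*(9 - 3*(-7))² + 803*(9 - 3*(-7)))/140)/(25129 + 25858) = ((9 + 21)*(663 + 140*(9 + 21)² + 803*(9 + 21))/140)/50987 = ((1/140)*30*(663 + 140*30² + 803*30))*(1/50987) = ((1/140)*30*(663 + 140*900 + 24090))*(1/50987) = ((1/140)*30*(663 + 126000 + 24090))*(1/50987) = ((1/140)*30*150753)*(1/50987) = (452259/14)*(1/50987) = 452259/713818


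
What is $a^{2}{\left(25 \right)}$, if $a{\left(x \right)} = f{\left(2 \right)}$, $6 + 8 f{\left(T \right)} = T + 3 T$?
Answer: $\frac{1}{16} \approx 0.0625$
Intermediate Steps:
$f{\left(T \right)} = - \frac{3}{4} + \frac{T}{2}$ ($f{\left(T \right)} = - \frac{3}{4} + \frac{T + 3 T}{8} = - \frac{3}{4} + \frac{4 T}{8} = - \frac{3}{4} + \frac{T}{2}$)
$a{\left(x \right)} = \frac{1}{4}$ ($a{\left(x \right)} = - \frac{3}{4} + \frac{1}{2} \cdot 2 = - \frac{3}{4} + 1 = \frac{1}{4}$)
$a^{2}{\left(25 \right)} = \left(\frac{1}{4}\right)^{2} = \frac{1}{16}$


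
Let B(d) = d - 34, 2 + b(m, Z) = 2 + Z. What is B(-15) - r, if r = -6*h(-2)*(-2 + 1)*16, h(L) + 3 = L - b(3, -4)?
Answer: 47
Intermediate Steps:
b(m, Z) = Z (b(m, Z) = -2 + (2 + Z) = Z)
B(d) = -34 + d
h(L) = 1 + L (h(L) = -3 + (L - 1*(-4)) = -3 + (L + 4) = -3 + (4 + L) = 1 + L)
r = -96 (r = -6*(1 - 2)*(-2 + 1)*16 = -(-6)*(-1)*16 = -6*1*16 = -6*16 = -96)
B(-15) - r = (-34 - 15) - 1*(-96) = -49 + 96 = 47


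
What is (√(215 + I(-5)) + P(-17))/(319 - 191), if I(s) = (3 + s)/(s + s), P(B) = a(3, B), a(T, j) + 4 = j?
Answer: -21/128 + √1345/320 ≈ -0.049456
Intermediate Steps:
a(T, j) = -4 + j
P(B) = -4 + B
I(s) = (3 + s)/(2*s) (I(s) = (3 + s)/((2*s)) = (3 + s)*(1/(2*s)) = (3 + s)/(2*s))
(√(215 + I(-5)) + P(-17))/(319 - 191) = (√(215 + (½)*(3 - 5)/(-5)) + (-4 - 17))/(319 - 191) = (√(215 + (½)*(-⅕)*(-2)) - 21)/128 = (√(215 + ⅕) - 21)*(1/128) = (√(1076/5) - 21)*(1/128) = (2*√1345/5 - 21)*(1/128) = (-21 + 2*√1345/5)*(1/128) = -21/128 + √1345/320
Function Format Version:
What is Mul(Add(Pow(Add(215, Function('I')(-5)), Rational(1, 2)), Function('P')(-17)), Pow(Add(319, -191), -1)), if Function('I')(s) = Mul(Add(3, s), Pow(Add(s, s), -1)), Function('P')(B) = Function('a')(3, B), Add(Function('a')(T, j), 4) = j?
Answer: Add(Rational(-21, 128), Mul(Rational(1, 320), Pow(1345, Rational(1, 2)))) ≈ -0.049456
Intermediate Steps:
Function('a')(T, j) = Add(-4, j)
Function('P')(B) = Add(-4, B)
Function('I')(s) = Mul(Rational(1, 2), Pow(s, -1), Add(3, s)) (Function('I')(s) = Mul(Add(3, s), Pow(Mul(2, s), -1)) = Mul(Add(3, s), Mul(Rational(1, 2), Pow(s, -1))) = Mul(Rational(1, 2), Pow(s, -1), Add(3, s)))
Mul(Add(Pow(Add(215, Function('I')(-5)), Rational(1, 2)), Function('P')(-17)), Pow(Add(319, -191), -1)) = Mul(Add(Pow(Add(215, Mul(Rational(1, 2), Pow(-5, -1), Add(3, -5))), Rational(1, 2)), Add(-4, -17)), Pow(Add(319, -191), -1)) = Mul(Add(Pow(Add(215, Mul(Rational(1, 2), Rational(-1, 5), -2)), Rational(1, 2)), -21), Pow(128, -1)) = Mul(Add(Pow(Add(215, Rational(1, 5)), Rational(1, 2)), -21), Rational(1, 128)) = Mul(Add(Pow(Rational(1076, 5), Rational(1, 2)), -21), Rational(1, 128)) = Mul(Add(Mul(Rational(2, 5), Pow(1345, Rational(1, 2))), -21), Rational(1, 128)) = Mul(Add(-21, Mul(Rational(2, 5), Pow(1345, Rational(1, 2)))), Rational(1, 128)) = Add(Rational(-21, 128), Mul(Rational(1, 320), Pow(1345, Rational(1, 2))))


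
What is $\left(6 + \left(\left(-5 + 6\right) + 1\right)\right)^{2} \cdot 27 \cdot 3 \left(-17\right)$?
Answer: $-88128$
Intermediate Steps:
$\left(6 + \left(\left(-5 + 6\right) + 1\right)\right)^{2} \cdot 27 \cdot 3 \left(-17\right) = \left(6 + \left(1 + 1\right)\right)^{2} \cdot 27 \left(-51\right) = \left(6 + 2\right)^{2} \cdot 27 \left(-51\right) = 8^{2} \cdot 27 \left(-51\right) = 64 \cdot 27 \left(-51\right) = 1728 \left(-51\right) = -88128$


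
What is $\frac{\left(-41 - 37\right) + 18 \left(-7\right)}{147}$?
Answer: $- \frac{68}{49} \approx -1.3878$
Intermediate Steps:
$\frac{\left(-41 - 37\right) + 18 \left(-7\right)}{147} = \frac{\left(-41 - 37\right) - 126}{147} = \frac{-78 - 126}{147} = \frac{1}{147} \left(-204\right) = - \frac{68}{49}$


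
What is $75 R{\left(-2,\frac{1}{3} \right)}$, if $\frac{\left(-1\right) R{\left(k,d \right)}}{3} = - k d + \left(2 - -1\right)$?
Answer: $-825$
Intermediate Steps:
$R{\left(k,d \right)} = -9 + 3 d k$ ($R{\left(k,d \right)} = - 3 \left(- k d + \left(2 - -1\right)\right) = - 3 \left(- d k + \left(2 + 1\right)\right) = - 3 \left(- d k + 3\right) = - 3 \left(3 - d k\right) = -9 + 3 d k$)
$75 R{\left(-2,\frac{1}{3} \right)} = 75 \left(-9 + 3 \cdot \frac{1}{3} \left(-2\right)\right) = 75 \left(-9 - 2\right) = 75 \left(-11\right) = -825$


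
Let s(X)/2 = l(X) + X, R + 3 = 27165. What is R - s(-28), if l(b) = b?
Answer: 27274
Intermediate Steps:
R = 27162 (R = -3 + 27165 = 27162)
s(X) = 4*X (s(X) = 2*(X + X) = 2*(2*X) = 4*X)
R - s(-28) = 27162 - 4*(-28) = 27162 - 1*(-112) = 27162 + 112 = 27274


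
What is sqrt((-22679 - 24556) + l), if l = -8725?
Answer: 2*I*sqrt(13990) ≈ 236.56*I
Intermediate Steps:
sqrt((-22679 - 24556) + l) = sqrt((-22679 - 24556) - 8725) = sqrt(-47235 - 8725) = sqrt(-55960) = 2*I*sqrt(13990)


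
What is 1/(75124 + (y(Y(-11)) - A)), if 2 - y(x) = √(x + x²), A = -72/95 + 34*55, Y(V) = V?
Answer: 30051920/2201506182587 + 9025*√110/48433136016914 ≈ 1.3653e-5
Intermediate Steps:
A = 177578/95 (A = -72*1/95 + 1870 = -72/95 + 1870 = 177578/95 ≈ 1869.2)
y(x) = 2 - √(x + x²)
1/(75124 + (y(Y(-11)) - A)) = 1/(75124 + ((2 - √(-11*(1 - 11))) - 1*177578/95)) = 1/(75124 + ((2 - √(-11*(-10))) - 177578/95)) = 1/(75124 + ((2 - √110) - 177578/95)) = 1/(75124 + (-177388/95 - √110)) = 1/(6959392/95 - √110)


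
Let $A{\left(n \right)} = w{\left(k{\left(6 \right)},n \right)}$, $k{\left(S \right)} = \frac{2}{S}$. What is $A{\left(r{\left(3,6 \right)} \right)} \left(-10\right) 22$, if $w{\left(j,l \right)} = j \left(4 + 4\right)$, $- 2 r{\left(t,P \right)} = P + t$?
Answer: $- \frac{1760}{3} \approx -586.67$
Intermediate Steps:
$r{\left(t,P \right)} = - \frac{P}{2} - \frac{t}{2}$ ($r{\left(t,P \right)} = - \frac{P + t}{2} = - \frac{P}{2} - \frac{t}{2}$)
$w{\left(j,l \right)} = 8 j$ ($w{\left(j,l \right)} = j 8 = 8 j$)
$A{\left(n \right)} = \frac{8}{3}$ ($A{\left(n \right)} = 8 \cdot \frac{2}{6} = 8 \cdot 2 \cdot \frac{1}{6} = 8 \cdot \frac{1}{3} = \frac{8}{3}$)
$A{\left(r{\left(3,6 \right)} \right)} \left(-10\right) 22 = \frac{8}{3} \left(-10\right) 22 = \left(- \frac{80}{3}\right) 22 = - \frac{1760}{3}$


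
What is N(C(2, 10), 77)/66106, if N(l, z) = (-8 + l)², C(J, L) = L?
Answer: 2/33053 ≈ 6.0509e-5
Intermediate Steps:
N(C(2, 10), 77)/66106 = (-8 + 10)²/66106 = 2²*(1/66106) = 4*(1/66106) = 2/33053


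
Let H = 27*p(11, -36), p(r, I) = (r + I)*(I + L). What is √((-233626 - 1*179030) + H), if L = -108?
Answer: 8*I*√4929 ≈ 561.65*I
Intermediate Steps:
p(r, I) = (-108 + I)*(I + r) (p(r, I) = (r + I)*(I - 108) = (I + r)*(-108 + I) = (-108 + I)*(I + r))
H = 97200 (H = 27*((-36)² - 108*(-36) - 108*11 - 36*11) = 27*(1296 + 3888 - 1188 - 396) = 27*3600 = 97200)
√((-233626 - 1*179030) + H) = √((-233626 - 1*179030) + 97200) = √((-233626 - 179030) + 97200) = √(-412656 + 97200) = √(-315456) = 8*I*√4929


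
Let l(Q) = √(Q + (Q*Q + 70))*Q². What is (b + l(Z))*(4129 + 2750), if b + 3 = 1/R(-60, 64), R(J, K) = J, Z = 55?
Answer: -415033/20 + 312134625*√14 ≈ 1.1679e+9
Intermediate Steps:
b = -181/60 (b = -3 + 1/(-60) = -3 - 1/60 = -181/60 ≈ -3.0167)
l(Q) = Q²*√(70 + Q + Q²) (l(Q) = √(Q + (Q² + 70))*Q² = √(Q + (70 + Q²))*Q² = √(70 + Q + Q²)*Q² = Q²*√(70 + Q + Q²))
(b + l(Z))*(4129 + 2750) = (-181/60 + 55²*√(70 + 55 + 55²))*(4129 + 2750) = (-181/60 + 3025*√(70 + 55 + 3025))*6879 = (-181/60 + 3025*√3150)*6879 = (-181/60 + 3025*(15*√14))*6879 = (-181/60 + 45375*√14)*6879 = -415033/20 + 312134625*√14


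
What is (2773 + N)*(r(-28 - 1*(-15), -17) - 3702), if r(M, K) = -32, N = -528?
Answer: -8382830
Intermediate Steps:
(2773 + N)*(r(-28 - 1*(-15), -17) - 3702) = (2773 - 528)*(-32 - 3702) = 2245*(-3734) = -8382830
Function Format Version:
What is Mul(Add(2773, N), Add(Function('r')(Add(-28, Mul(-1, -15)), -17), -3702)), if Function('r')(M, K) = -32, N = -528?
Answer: -8382830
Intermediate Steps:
Mul(Add(2773, N), Add(Function('r')(Add(-28, Mul(-1, -15)), -17), -3702)) = Mul(Add(2773, -528), Add(-32, -3702)) = Mul(2245, -3734) = -8382830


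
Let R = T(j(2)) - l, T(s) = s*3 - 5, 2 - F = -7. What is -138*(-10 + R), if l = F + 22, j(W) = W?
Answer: 5520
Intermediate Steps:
F = 9 (F = 2 - 1*(-7) = 2 + 7 = 9)
l = 31 (l = 9 + 22 = 31)
T(s) = -5 + 3*s (T(s) = 3*s - 5 = -5 + 3*s)
R = -30 (R = (-5 + 3*2) - 1*31 = (-5 + 6) - 31 = 1 - 31 = -30)
-138*(-10 + R) = -138*(-10 - 30) = -138*(-40) = 5520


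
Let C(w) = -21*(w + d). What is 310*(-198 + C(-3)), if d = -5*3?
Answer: 55800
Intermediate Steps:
d = -15
C(w) = 315 - 21*w (C(w) = -21*(w - 15) = -21*(-15 + w) = 315 - 21*w)
310*(-198 + C(-3)) = 310*(-198 + (315 - 21*(-3))) = 310*(-198 + (315 + 63)) = 310*(-198 + 378) = 310*180 = 55800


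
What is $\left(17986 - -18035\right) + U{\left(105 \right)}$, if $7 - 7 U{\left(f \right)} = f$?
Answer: $36007$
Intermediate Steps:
$U{\left(f \right)} = 1 - \frac{f}{7}$
$\left(17986 - -18035\right) + U{\left(105 \right)} = \left(17986 - -18035\right) + \left(1 - 15\right) = \left(17986 + 18035\right) + \left(1 - 15\right) = 36021 - 14 = 36007$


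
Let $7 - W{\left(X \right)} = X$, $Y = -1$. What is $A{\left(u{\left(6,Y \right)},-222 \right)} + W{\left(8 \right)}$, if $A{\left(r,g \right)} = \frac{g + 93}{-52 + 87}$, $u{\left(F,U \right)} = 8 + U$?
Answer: $- \frac{164}{35} \approx -4.6857$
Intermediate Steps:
$W{\left(X \right)} = 7 - X$
$A{\left(r,g \right)} = \frac{93}{35} + \frac{g}{35}$ ($A{\left(r,g \right)} = \frac{93 + g}{35} = \left(93 + g\right) \frac{1}{35} = \frac{93}{35} + \frac{g}{35}$)
$A{\left(u{\left(6,Y \right)},-222 \right)} + W{\left(8 \right)} = \left(\frac{93}{35} + \frac{1}{35} \left(-222\right)\right) + \left(7 - 8\right) = \left(\frac{93}{35} - \frac{222}{35}\right) + \left(7 - 8\right) = - \frac{129}{35} - 1 = - \frac{164}{35}$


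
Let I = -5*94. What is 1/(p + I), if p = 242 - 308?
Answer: -1/536 ≈ -0.0018657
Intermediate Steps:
I = -470
p = -66
1/(p + I) = 1/(-66 - 470) = 1/(-536) = -1/536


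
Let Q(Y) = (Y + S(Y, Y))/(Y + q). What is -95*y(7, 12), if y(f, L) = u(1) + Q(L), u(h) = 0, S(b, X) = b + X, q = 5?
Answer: -3420/17 ≈ -201.18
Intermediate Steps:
S(b, X) = X + b
Q(Y) = 3*Y/(5 + Y) (Q(Y) = (Y + (Y + Y))/(Y + 5) = (Y + 2*Y)/(5 + Y) = (3*Y)/(5 + Y) = 3*Y/(5 + Y))
y(f, L) = 3*L/(5 + L) (y(f, L) = 0 + 3*L/(5 + L) = 3*L/(5 + L))
-95*y(7, 12) = -285*12/(5 + 12) = -285*12/17 = -95*36/17 = -3420/17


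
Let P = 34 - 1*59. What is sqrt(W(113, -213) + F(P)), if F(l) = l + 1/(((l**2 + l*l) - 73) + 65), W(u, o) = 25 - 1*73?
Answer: I*sqrt(12511770)/414 ≈ 8.544*I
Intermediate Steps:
W(u, o) = -48 (W(u, o) = 25 - 73 = -48)
P = -25 (P = 34 - 59 = -25)
F(l) = l + 1/(-8 + 2*l**2) (F(l) = l + 1/(((l**2 + l**2) - 73) + 65) = l + 1/((2*l**2 - 73) + 65) = l + 1/((-73 + 2*l**2) + 65) = l + 1/(-8 + 2*l**2))
sqrt(W(113, -213) + F(P)) = sqrt(-48 + (1/2 + (-25)**3 - 4*(-25))/(-4 + (-25)**2)) = sqrt(-48 + (1/2 - 15625 + 100)/(-4 + 625)) = sqrt(-48 - 31049/2/621) = sqrt(-48 + (1/621)*(-31049/2)) = sqrt(-48 - 31049/1242) = sqrt(-90665/1242) = I*sqrt(12511770)/414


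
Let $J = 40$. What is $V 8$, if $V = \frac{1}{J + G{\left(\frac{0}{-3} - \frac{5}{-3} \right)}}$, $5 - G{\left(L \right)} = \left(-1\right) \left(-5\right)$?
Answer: $\frac{1}{5} \approx 0.2$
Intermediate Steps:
$G{\left(L \right)} = 0$ ($G{\left(L \right)} = 5 - \left(-1\right) \left(-5\right) = 5 - 5 = 0$)
$V = \frac{1}{40}$ ($V = \frac{1}{40 + 0} = \frac{1}{40} \approx 0.025$)
$V 8 = \frac{1}{40} \cdot 8 = \frac{1}{5}$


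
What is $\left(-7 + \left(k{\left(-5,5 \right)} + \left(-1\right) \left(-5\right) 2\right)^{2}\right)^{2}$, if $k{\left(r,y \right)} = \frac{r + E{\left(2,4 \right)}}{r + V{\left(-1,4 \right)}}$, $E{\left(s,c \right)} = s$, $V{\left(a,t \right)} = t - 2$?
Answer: $12996$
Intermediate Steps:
$V{\left(a,t \right)} = -2 + t$
$k{\left(r,y \right)} = 1$ ($k{\left(r,y \right)} = \frac{r + 2}{r + \left(-2 + 4\right)} = \frac{2 + r}{r + 2} = \frac{2 + r}{2 + r} = 1$)
$\left(-7 + \left(k{\left(-5,5 \right)} + \left(-1\right) \left(-5\right) 2\right)^{2}\right)^{2} = \left(-7 + \left(1 + \left(-1\right) \left(-5\right) 2\right)^{2}\right)^{2} = \left(-7 + \left(1 + 5 \cdot 2\right)^{2}\right)^{2} = \left(-7 + \left(1 + 10\right)^{2}\right)^{2} = \left(-7 + 11^{2}\right)^{2} = \left(-7 + 121\right)^{2} = 114^{2} = 12996$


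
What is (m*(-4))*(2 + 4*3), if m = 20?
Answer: -1120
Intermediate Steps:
(m*(-4))*(2 + 4*3) = (20*(-4))*(2 + 4*3) = -80*(2 + 12) = -80*14 = -1120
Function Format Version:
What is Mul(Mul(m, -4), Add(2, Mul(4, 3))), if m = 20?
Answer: -1120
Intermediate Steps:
Mul(Mul(m, -4), Add(2, Mul(4, 3))) = Mul(Mul(20, -4), Add(2, Mul(4, 3))) = Mul(-80, Add(2, 12)) = Mul(-80, 14) = -1120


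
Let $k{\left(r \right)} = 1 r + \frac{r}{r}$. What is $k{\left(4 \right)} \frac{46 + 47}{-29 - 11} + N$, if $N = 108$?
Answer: $\frac{771}{8} \approx 96.375$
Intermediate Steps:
$k{\left(r \right)} = 1 + r$ ($k{\left(r \right)} = r + 1 = 1 + r$)
$k{\left(4 \right)} \frac{46 + 47}{-29 - 11} + N = \left(1 + 4\right) \frac{46 + 47}{-29 - 11} + 108 = 5 \frac{93}{-40} + 108 = 5 \cdot 93 \left(- \frac{1}{40}\right) + 108 = 5 \left(- \frac{93}{40}\right) + 108 = - \frac{93}{8} + 108 = \frac{771}{8}$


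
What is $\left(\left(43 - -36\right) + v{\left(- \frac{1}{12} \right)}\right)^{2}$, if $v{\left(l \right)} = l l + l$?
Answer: $\frac{129163225}{20736} \approx 6228.9$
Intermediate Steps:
$v{\left(l \right)} = l + l^{2}$ ($v{\left(l \right)} = l^{2} + l = l + l^{2}$)
$\left(\left(43 - -36\right) + v{\left(- \frac{1}{12} \right)}\right)^{2} = \left(\left(43 - -36\right) + - \frac{1}{12} \left(1 - \frac{1}{12}\right)\right)^{2} = \left(\left(43 + 36\right) + \left(-1\right) \frac{1}{12} \left(1 - \frac{1}{12}\right)\right)^{2} = \left(79 - \frac{1 - \frac{1}{12}}{12}\right)^{2} = \left(79 - \frac{11}{144}\right)^{2} = \left(\frac{11365}{144}\right)^{2} = \frac{129163225}{20736}$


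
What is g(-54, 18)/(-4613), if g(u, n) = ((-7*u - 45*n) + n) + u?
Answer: 468/4613 ≈ 0.10145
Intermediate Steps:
g(u, n) = -44*n - 6*u (g(u, n) = ((-45*n - 7*u) + n) + u = (-44*n - 7*u) + u = -44*n - 6*u)
g(-54, 18)/(-4613) = (-44*18 - 6*(-54))/(-4613) = (-792 + 324)*(-1/4613) = -468*(-1/4613) = 468/4613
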